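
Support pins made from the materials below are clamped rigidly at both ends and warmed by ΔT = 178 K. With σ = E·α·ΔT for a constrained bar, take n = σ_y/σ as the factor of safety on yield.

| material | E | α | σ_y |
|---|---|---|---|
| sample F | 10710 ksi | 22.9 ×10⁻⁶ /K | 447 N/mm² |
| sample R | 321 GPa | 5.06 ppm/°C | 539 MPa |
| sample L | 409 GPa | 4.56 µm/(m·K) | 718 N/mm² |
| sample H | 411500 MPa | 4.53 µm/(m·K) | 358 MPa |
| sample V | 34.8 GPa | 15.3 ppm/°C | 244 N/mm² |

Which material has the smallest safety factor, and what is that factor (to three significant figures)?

sample H, n = 1.08

With everything in SI (GPa, ×10⁻⁶/K, MPa):
  sample F: E = 73.84, α = 22.9, σ_y = 447.0 → σ = 301 MPa, n = 1.49
  sample R: E = 321.0, α = 5.06, σ_y = 539.0 → σ = 289 MPa, n = 1.86
  sample L: E = 409.0, α = 4.56, σ_y = 718.0 → σ = 332 MPa, n = 2.16
  sample H: E = 411.5, α = 4.53, σ_y = 358.0 → σ = 332 MPa, n = 1.08
  sample V: E = 34.80, α = 15.3, σ_y = 244.0 → σ = 94.8 MPa, n = 2.57
The minimum is sample H at n = 1.08.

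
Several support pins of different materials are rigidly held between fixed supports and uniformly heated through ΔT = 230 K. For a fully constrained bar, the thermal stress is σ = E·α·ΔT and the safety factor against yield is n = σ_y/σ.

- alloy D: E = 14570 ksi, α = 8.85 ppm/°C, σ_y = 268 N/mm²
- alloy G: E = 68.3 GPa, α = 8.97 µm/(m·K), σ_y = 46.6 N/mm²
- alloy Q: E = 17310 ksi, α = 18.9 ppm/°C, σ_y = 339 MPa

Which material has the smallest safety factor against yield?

With everything in SI (GPa, ×10⁻⁶/K, MPa):
  alloy D: E = 100.5, α = 8.85, σ_y = 268.0 → σ = 204 MPa, n = 1.31
  alloy G: E = 68.30, α = 8.97, σ_y = 46.60 → σ = 141 MPa, n = 0.331
  alloy Q: E = 119.3, α = 18.9, σ_y = 339.0 → σ = 519 MPa, n = 0.653
The minimum is alloy G at n = 0.331.

alloy G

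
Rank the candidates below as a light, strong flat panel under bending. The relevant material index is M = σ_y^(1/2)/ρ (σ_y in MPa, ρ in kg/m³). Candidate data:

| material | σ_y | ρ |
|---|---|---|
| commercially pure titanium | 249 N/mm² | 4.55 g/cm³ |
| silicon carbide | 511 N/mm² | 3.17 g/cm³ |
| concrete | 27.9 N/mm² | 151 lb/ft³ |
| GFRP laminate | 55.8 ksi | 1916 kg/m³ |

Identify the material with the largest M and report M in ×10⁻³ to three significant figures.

GFRP laminate, M = 10.2×10⁻³

In SI units:
  commercially pure titanium: σ_y = 249.0 MPa, ρ = 4550 kg/m³
  silicon carbide: σ_y = 511.0 MPa, ρ = 3170 kg/m³
  concrete: σ_y = 27.90 MPa, ρ = 2419 kg/m³
  GFRP laminate: σ_y = 384.7 MPa, ρ = 1916 kg/m³
  GFRP laminate: M = 10.2×10⁻³
  silicon carbide: M = 7.13×10⁻³
  commercially pure titanium: M = 3.47×10⁻³
  concrete: M = 2.18×10⁻³
Highest index: GFRP laminate.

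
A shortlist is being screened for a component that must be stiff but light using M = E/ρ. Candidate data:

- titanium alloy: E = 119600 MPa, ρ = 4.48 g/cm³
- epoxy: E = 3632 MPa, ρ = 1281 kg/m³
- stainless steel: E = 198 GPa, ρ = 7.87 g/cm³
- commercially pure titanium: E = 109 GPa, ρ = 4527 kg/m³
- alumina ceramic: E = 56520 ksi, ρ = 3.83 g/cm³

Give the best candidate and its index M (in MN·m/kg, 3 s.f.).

Convert each candidate to consistent units, then evaluate M:
  titanium alloy: E = 119.6 GPa, ρ = 4480 kg/m³
  epoxy: E = 3.632 GPa, ρ = 1281 kg/m³
  stainless steel: E = 198.0 GPa, ρ = 7870 kg/m³
  commercially pure titanium: E = 109.0 GPa, ρ = 4527 kg/m³
  alumina ceramic: E = 389.7 GPa, ρ = 3830 kg/m³
  alumina ceramic: M = 102 MN·m/kg
  titanium alloy: M = 26.7 MN·m/kg
  stainless steel: M = 25.2 MN·m/kg
  commercially pure titanium: M = 24.1 MN·m/kg
  epoxy: M = 2.84 MN·m/kg
The maximum is for alumina ceramic.

alumina ceramic, M = 102 MN·m/kg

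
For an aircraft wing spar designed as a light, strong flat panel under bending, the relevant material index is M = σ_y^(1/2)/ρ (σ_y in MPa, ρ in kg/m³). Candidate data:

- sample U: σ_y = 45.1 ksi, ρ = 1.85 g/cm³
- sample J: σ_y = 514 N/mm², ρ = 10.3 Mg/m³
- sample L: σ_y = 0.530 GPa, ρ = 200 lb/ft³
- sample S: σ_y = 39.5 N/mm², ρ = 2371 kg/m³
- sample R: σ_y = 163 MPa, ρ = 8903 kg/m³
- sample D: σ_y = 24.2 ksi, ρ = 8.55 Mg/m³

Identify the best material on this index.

sample U

Normalizing units and computing the index:
  sample U: σ_y = 311.0 MPa, ρ = 1850 kg/m³
  sample J: σ_y = 514.0 MPa, ρ = 10300 kg/m³
  sample L: σ_y = 530.0 MPa, ρ = 3204 kg/m³
  sample S: σ_y = 39.50 MPa, ρ = 2371 kg/m³
  sample R: σ_y = 163.0 MPa, ρ = 8903 kg/m³
  sample D: σ_y = 166.9 MPa, ρ = 8550 kg/m³
  sample U: M = 9.53×10⁻³
  sample L: M = 7.19×10⁻³
  sample S: M = 2.65×10⁻³
  sample J: M = 2.20×10⁻³
  sample D: M = 1.51×10⁻³
  sample R: M = 1.43×10⁻³
Highest index: sample U.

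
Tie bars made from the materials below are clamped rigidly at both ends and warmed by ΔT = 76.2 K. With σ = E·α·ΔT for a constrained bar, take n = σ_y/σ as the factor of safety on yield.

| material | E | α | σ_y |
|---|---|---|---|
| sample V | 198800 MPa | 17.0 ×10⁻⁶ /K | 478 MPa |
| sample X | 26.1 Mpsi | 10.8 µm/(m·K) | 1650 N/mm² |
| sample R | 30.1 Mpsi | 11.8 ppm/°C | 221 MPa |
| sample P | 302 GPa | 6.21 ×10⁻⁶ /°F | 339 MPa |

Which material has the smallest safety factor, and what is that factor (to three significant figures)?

sample R, n = 1.18

Converting E to GPa, α to ×10⁻⁶/K, σ_y to MPa, then σ and n for each:
  sample V: E = 198.8, α = 17.0, σ_y = 478.0 → σ = 258 MPa, n = 1.86
  sample X: E = 180.0, α = 10.8, σ_y = 1650 → σ = 148 MPa, n = 11.1
  sample R: E = 207.5, α = 11.8, σ_y = 221.0 → σ = 187 MPa, n = 1.18
  sample P: E = 302.0, α = 11.2, σ_y = 339.0 → σ = 257 MPa, n = 1.32
The minimum is sample R at n = 1.18.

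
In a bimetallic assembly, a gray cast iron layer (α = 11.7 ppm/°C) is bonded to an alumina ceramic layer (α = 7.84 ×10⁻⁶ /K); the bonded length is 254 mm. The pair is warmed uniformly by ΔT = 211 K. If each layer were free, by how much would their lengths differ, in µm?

207 µm

Δα = |11.7 − 7.84|×10⁻⁶/K = 3.86×10⁻⁶/K.
ΔL_mismatch = Δα·L·ΔT = 3.86×10⁻⁶ × 254.0 mm × 211.0 K = 207 µm.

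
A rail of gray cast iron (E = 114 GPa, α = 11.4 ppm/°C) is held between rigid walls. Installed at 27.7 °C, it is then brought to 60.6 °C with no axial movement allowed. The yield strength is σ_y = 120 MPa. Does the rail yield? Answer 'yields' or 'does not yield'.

ΔT = 32.90 K. Constrained thermal stress σ = E·α·ΔT = 114.0×10³ MPa × 11.4×10⁻⁶ × 32.90 = 42.8 MPa (compressive).
Compare to σ_y = 120 MPa: σ < σ_y, so it does not yield.

does not yield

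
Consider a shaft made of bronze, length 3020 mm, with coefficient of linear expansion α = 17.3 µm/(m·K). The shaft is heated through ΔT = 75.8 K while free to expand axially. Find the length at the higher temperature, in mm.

3024.0 mm

ΔL = α·L₀·ΔT = 17.3×10⁻⁶ × 3020 mm × 75.80 K = 3.96 mm.
L = L₀ + ΔL = 3020 + 3.96 = 3024.0 mm.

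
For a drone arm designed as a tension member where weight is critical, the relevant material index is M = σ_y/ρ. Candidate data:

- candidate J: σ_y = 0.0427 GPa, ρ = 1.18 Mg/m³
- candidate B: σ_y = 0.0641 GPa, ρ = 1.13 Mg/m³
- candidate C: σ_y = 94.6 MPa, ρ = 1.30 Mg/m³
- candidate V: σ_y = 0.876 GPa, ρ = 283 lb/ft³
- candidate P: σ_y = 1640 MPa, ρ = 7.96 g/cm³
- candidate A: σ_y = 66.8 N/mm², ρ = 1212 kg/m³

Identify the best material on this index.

After converting to SI:
  candidate J: σ_y = 42.70 MPa, ρ = 1180 kg/m³
  candidate B: σ_y = 64.10 MPa, ρ = 1130 kg/m³
  candidate C: σ_y = 94.60 MPa, ρ = 1300 kg/m³
  candidate V: σ_y = 876.0 MPa, ρ = 4533 kg/m³
  candidate P: σ_y = 1640 MPa, ρ = 7960 kg/m³
  candidate A: σ_y = 66.80 MPa, ρ = 1212 kg/m³
  candidate P: M = 206 kN·m/kg
  candidate V: M = 193 kN·m/kg
  candidate C: M = 72.8 kN·m/kg
  candidate B: M = 56.7 kN·m/kg
  candidate A: M = 55.1 kN·m/kg
  candidate J: M = 36.2 kN·m/kg
The maximum is for candidate P.

candidate P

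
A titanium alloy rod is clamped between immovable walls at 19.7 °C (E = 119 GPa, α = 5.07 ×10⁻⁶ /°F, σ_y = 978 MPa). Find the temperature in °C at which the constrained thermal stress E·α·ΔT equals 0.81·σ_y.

749 °C

α = 5.07×10⁻⁶/°F × 9/5 = 9.13×10⁻⁶/K.
E·α·ΔT = 792.2 MPa ⇒ ΔT = 792.2 / (119.0×10³ × 9.13×10⁻⁶) = 729.5 K.
T = 19.7 + 729.5 = 749.2 °C.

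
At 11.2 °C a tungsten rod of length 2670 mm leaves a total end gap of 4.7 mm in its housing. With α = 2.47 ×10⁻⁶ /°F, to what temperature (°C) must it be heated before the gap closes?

407 °C

α = 2.47×10⁻⁶/°F × 9/5 = 4.45×10⁻⁶/K.
α·L₀·ΔT = 4.7 mm ⇒ ΔT = 4.7 / (4.45×10⁻⁶ × 2670.0) = 395.9 K.
T = 11.2 + 395.9 = 407.1 °C.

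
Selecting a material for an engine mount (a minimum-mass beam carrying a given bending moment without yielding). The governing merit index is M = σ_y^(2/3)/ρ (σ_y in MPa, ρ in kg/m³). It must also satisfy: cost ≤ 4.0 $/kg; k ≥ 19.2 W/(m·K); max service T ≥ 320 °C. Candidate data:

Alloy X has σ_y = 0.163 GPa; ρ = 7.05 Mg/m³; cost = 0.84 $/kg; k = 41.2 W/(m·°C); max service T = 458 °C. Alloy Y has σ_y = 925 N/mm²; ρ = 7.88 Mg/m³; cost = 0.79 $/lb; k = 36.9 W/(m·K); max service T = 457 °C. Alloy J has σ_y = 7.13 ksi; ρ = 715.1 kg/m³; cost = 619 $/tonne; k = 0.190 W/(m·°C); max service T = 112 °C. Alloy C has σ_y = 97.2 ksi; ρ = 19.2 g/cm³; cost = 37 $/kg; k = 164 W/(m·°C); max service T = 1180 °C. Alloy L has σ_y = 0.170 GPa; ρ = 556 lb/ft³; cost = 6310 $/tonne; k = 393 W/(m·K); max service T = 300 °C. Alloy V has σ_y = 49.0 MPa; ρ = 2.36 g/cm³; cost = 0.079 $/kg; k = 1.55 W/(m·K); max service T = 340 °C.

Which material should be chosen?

alloy Y

Screen on constraints: cost ≤ 4.0 $/kg; k ≥ 19.2 W/(m·K); max service T ≥ 320 °C. Survivors: alloy X, alloy Y.
Convert each candidate to consistent units, then evaluate M:
  alloy X: σ_y = 163.0 MPa, ρ = 7050 kg/m³
  alloy Y: σ_y = 925.0 MPa, ρ = 7880 kg/m³
  alloy Y: M = 12.0×10⁻³
  alloy X: M = 4.23×10⁻³
The maximum is for alloy Y.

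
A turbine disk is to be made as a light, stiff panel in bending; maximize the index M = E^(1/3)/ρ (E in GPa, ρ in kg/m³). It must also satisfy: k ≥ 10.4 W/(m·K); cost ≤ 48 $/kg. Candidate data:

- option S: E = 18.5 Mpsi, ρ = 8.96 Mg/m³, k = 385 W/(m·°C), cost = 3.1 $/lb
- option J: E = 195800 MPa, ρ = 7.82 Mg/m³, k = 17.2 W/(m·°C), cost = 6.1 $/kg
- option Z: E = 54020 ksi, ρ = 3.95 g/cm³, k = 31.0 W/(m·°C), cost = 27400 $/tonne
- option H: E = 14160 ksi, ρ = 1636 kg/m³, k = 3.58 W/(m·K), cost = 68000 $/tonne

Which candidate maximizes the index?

option Z

Screen on constraints: k ≥ 10.4 W/(m·K); cost ≤ 48 $/kg. Survivors: option S, option J, option Z.
Normalizing units and computing the index:
  option S: E = 127.6 GPa, ρ = 8960 kg/m³
  option J: E = 195.8 GPa, ρ = 7820 kg/m³
  option Z: E = 372.5 GPa, ρ = 3950 kg/m³
  option Z: M = 1.82×10⁻³
  option J: M = 0.743×10⁻³
  option S: M = 0.562×10⁻³
Highest index: option Z.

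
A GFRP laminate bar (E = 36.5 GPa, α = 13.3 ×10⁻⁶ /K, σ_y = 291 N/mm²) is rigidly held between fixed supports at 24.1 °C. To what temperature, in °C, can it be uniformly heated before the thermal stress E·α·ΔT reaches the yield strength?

624 °C

σ_y = 291 N/mm² = 291.0 MPa.
E·α·ΔT = 291.0 MPa ⇒ ΔT = 291.0 / (36.50×10³ × 13.3×10⁻⁶) = 599.4 K.
T = 24.1 + 599.4 = 623.5 °C.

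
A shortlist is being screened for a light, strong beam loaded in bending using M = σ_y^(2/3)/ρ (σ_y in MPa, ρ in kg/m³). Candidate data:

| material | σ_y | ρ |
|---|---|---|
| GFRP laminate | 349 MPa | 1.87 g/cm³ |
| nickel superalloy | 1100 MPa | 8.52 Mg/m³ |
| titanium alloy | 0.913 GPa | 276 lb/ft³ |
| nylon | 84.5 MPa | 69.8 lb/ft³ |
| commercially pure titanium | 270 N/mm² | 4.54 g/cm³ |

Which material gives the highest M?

Normalizing units and computing the index:
  GFRP laminate: σ_y = 349.0 MPa, ρ = 1870 kg/m³
  nickel superalloy: σ_y = 1100 MPa, ρ = 8520 kg/m³
  titanium alloy: σ_y = 913.0 MPa, ρ = 4421 kg/m³
  nylon: σ_y = 84.50 MPa, ρ = 1118 kg/m³
  commercially pure titanium: σ_y = 270.0 MPa, ρ = 4540 kg/m³
  GFRP laminate: M = 26.5×10⁻³
  titanium alloy: M = 21.3×10⁻³
  nylon: M = 17.2×10⁻³
  nickel superalloy: M = 12.5×10⁻³
  commercially pure titanium: M = 9.20×10⁻³
Highest index: GFRP laminate.

GFRP laminate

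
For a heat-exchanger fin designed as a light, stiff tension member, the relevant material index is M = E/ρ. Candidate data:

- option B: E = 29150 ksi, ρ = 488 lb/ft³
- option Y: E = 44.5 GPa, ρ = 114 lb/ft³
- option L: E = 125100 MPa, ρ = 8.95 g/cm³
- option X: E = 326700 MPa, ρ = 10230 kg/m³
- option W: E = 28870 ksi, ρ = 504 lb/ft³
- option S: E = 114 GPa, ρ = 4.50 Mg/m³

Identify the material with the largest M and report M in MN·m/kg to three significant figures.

option X, M = 31.9 MN·m/kg

After converting to SI:
  option B: E = 201.0 GPa, ρ = 7817 kg/m³
  option Y: E = 44.50 GPa, ρ = 1826 kg/m³
  option L: E = 125.1 GPa, ρ = 8950 kg/m³
  option X: E = 326.7 GPa, ρ = 10230 kg/m³
  option W: E = 199.1 GPa, ρ = 8073 kg/m³
  option S: E = 114.0 GPa, ρ = 4500 kg/m³
  option X: M = 31.9 MN·m/kg
  option B: M = 25.7 MN·m/kg
  option S: M = 25.3 MN·m/kg
  option W: M = 24.7 MN·m/kg
  option Y: M = 24.4 MN·m/kg
  option L: M = 14.0 MN·m/kg
Option X has the largest M.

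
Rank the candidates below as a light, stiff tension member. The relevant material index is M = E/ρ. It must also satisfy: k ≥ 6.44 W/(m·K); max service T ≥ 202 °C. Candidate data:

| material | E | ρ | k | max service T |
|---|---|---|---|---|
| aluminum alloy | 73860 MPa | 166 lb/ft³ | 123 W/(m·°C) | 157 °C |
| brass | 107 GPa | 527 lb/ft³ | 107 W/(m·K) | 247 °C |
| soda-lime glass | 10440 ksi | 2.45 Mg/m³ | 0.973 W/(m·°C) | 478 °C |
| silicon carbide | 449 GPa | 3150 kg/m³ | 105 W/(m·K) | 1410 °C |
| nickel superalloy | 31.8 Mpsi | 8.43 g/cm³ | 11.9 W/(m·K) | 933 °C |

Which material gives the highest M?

Screen on constraints: k ≥ 6.44 W/(m·K); max service T ≥ 202 °C. Survivors: brass, silicon carbide, nickel superalloy.
Normalizing units and computing the index:
  brass: E = 107.0 GPa, ρ = 8442 kg/m³
  silicon carbide: E = 449.0 GPa, ρ = 3150 kg/m³
  nickel superalloy: E = 219.3 GPa, ρ = 8430 kg/m³
  silicon carbide: M = 143 MN·m/kg
  nickel superalloy: M = 26.0 MN·m/kg
  brass: M = 12.7 MN·m/kg
The maximum is for silicon carbide.

silicon carbide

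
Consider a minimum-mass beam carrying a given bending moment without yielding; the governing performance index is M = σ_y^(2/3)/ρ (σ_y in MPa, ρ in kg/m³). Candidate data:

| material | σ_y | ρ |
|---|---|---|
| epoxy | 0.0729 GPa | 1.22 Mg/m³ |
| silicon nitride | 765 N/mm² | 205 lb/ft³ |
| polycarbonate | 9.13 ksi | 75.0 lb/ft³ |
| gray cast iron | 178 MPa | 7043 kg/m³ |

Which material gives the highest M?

Normalizing units and computing the index:
  epoxy: σ_y = 72.90 MPa, ρ = 1220 kg/m³
  silicon nitride: σ_y = 765.0 MPa, ρ = 3284 kg/m³
  polycarbonate: σ_y = 62.95 MPa, ρ = 1201 kg/m³
  gray cast iron: σ_y = 178.0 MPa, ρ = 7043 kg/m³
  silicon nitride: M = 25.5×10⁻³
  epoxy: M = 14.3×10⁻³
  polycarbonate: M = 13.2×10⁻³
  gray cast iron: M = 4.49×10⁻³
Silicon nitride has the largest M.

silicon nitride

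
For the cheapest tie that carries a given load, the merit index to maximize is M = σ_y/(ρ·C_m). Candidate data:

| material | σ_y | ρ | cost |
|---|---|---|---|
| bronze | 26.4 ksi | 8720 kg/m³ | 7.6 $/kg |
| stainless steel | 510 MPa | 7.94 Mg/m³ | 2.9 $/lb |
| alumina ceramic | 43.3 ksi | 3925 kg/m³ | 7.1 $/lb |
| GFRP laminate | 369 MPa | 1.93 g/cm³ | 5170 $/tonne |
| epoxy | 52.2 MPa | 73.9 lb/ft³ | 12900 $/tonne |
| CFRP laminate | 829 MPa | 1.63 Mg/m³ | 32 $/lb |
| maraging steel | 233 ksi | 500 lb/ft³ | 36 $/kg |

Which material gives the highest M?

GFRP laminate

After converting to SI:
  bronze: σ_y = 182.0 MPa, ρ = 8720 kg/m³, cost = 7.600 $/kg
  stainless steel: σ_y = 510.0 MPa, ρ = 7940 kg/m³, cost = 6.393 $/kg
  alumina ceramic: σ_y = 298.5 MPa, ρ = 3925 kg/m³, cost = 15.65 $/kg
  GFRP laminate: σ_y = 369.0 MPa, ρ = 1930 kg/m³, cost = 5.170 $/kg
  epoxy: σ_y = 52.20 MPa, ρ = 1184 kg/m³, cost = 12.90 $/kg
  CFRP laminate: σ_y = 829.0 MPa, ρ = 1630 kg/m³, cost = 70.55 $/kg
  maraging steel: σ_y = 1606 MPa, ρ = 8009 kg/m³, cost = 36.00 $/kg
  GFRP laminate: M = 37.0 kN·m per $
  stainless steel: M = 10.0 kN·m per $
  CFRP laminate: M = 7.21 kN·m per $
  maraging steel: M = 5.57 kN·m per $
  alumina ceramic: M = 4.86 kN·m per $
  epoxy: M = 3.42 kN·m per $
  bronze: M = 2.75 kN·m per $
The maximum is for GFRP laminate.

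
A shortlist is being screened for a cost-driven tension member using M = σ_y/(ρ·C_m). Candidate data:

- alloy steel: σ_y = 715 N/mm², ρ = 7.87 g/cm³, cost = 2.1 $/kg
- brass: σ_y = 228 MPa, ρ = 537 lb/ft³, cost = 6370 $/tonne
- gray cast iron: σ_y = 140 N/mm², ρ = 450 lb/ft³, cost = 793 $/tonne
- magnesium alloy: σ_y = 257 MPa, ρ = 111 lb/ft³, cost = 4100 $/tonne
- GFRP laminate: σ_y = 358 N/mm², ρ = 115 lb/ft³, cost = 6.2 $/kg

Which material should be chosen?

alloy steel

After converting to SI:
  alloy steel: σ_y = 715.0 MPa, ρ = 7870 kg/m³, cost = 2.100 $/kg
  brass: σ_y = 228.0 MPa, ρ = 8602 kg/m³, cost = 6.370 $/kg
  gray cast iron: σ_y = 140.0 MPa, ρ = 7208 kg/m³, cost = 0.7930 $/kg
  magnesium alloy: σ_y = 257.0 MPa, ρ = 1778 kg/m³, cost = 4.100 $/kg
  GFRP laminate: σ_y = 358.0 MPa, ρ = 1842 kg/m³, cost = 6.200 $/kg
  alloy steel: M = 43.3 kN·m per $
  magnesium alloy: M = 35.3 kN·m per $
  GFRP laminate: M = 31.3 kN·m per $
  gray cast iron: M = 24.5 kN·m per $
  brass: M = 4.16 kN·m per $
The maximum is for alloy steel.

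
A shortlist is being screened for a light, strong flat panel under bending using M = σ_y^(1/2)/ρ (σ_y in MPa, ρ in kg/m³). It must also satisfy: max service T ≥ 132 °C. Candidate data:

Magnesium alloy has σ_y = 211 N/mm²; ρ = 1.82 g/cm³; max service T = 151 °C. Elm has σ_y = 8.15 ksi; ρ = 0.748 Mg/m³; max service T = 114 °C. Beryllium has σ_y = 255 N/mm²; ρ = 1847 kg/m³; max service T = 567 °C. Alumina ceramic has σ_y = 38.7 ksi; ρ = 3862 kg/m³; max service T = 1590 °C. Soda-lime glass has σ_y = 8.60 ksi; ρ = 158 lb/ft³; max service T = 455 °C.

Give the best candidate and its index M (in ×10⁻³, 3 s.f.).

beryllium, M = 8.65×10⁻³

Screen on constraints: max service T ≥ 132 °C. Survivors: magnesium alloy, beryllium, alumina ceramic, soda-lime glass.
In SI units:
  magnesium alloy: σ_y = 211.0 MPa, ρ = 1820 kg/m³
  beryllium: σ_y = 255.0 MPa, ρ = 1847 kg/m³
  alumina ceramic: σ_y = 266.8 MPa, ρ = 3862 kg/m³
  soda-lime glass: σ_y = 59.29 MPa, ρ = 2531 kg/m³
  beryllium: M = 8.65×10⁻³
  magnesium alloy: M = 7.98×10⁻³
  alumina ceramic: M = 4.23×10⁻³
  soda-lime glass: M = 3.04×10⁻³
Highest index: beryllium.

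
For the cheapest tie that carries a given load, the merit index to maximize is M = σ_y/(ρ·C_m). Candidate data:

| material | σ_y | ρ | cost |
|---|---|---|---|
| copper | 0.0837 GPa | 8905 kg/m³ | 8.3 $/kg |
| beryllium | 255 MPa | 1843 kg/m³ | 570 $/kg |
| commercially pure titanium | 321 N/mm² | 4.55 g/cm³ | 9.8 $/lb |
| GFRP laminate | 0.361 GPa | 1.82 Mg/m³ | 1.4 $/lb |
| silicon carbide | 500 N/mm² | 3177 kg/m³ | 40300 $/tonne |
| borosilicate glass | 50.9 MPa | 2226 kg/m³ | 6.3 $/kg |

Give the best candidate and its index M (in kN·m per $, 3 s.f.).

After converting to SI:
  copper: σ_y = 83.70 MPa, ρ = 8905 kg/m³, cost = 8.300 $/kg
  beryllium: σ_y = 255.0 MPa, ρ = 1843 kg/m³, cost = 570.0 $/kg
  commercially pure titanium: σ_y = 321.0 MPa, ρ = 4550 kg/m³, cost = 21.60 $/kg
  GFRP laminate: σ_y = 361.0 MPa, ρ = 1820 kg/m³, cost = 3.086 $/kg
  silicon carbide: σ_y = 500.0 MPa, ρ = 3177 kg/m³, cost = 40.30 $/kg
  borosilicate glass: σ_y = 50.90 MPa, ρ = 2226 kg/m³, cost = 6.300 $/kg
  GFRP laminate: M = 64.3 kN·m per $
  silicon carbide: M = 3.91 kN·m per $
  borosilicate glass: M = 3.63 kN·m per $
  commercially pure titanium: M = 3.27 kN·m per $
  copper: M = 1.13 kN·m per $
  beryllium: M = 0.243 kN·m per $
GFRP laminate ranks first.

GFRP laminate, M = 64.3 kN·m per $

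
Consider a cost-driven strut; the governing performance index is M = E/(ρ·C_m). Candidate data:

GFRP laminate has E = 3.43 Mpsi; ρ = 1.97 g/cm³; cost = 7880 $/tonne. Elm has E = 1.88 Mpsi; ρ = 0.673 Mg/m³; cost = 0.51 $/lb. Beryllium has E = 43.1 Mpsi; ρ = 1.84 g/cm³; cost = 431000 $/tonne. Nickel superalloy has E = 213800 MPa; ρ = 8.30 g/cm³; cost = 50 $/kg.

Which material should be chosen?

elm

After converting to SI:
  GFRP laminate: E = 23.65 GPa, ρ = 1970 kg/m³, cost = 7.880 $/kg
  elm: E = 12.96 GPa, ρ = 673.0 kg/m³, cost = 1.124 $/kg
  beryllium: E = 297.2 GPa, ρ = 1840 kg/m³, cost = 431.0 $/kg
  nickel superalloy: E = 213.8 GPa, ρ = 8300 kg/m³, cost = 50.00 $/kg
  elm: M = 17.1 MN·m per $
  GFRP laminate: M = 1.52 MN·m per $
  nickel superalloy: M = 0.515 MN·m per $
  beryllium: M = 0.375 MN·m per $
Elm ranks first.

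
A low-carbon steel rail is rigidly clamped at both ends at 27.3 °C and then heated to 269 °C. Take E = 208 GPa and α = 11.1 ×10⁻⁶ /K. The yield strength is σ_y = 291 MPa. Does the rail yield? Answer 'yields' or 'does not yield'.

yields

ΔT = 241.7 K. Constrained thermal stress σ = E·α·ΔT = 208.0×10³ MPa × 11.1×10⁻⁶ × 241.7 = 558 MPa (compressive).
Compare to σ_y = 291 MPa: σ ≥ σ_y, so it yields.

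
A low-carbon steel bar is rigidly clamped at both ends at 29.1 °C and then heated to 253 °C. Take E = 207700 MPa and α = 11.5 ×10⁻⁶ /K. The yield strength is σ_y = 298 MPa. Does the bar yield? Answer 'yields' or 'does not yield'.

yields

E = 207700 MPa = 207.7 GPa.
ΔT = 223.9 K. Constrained thermal stress σ = E·α·ΔT = 207.7×10³ MPa × 11.5×10⁻⁶ × 223.9 = 535 MPa (compressive).
Compare to σ_y = 298 MPa: σ ≥ σ_y, so it yields.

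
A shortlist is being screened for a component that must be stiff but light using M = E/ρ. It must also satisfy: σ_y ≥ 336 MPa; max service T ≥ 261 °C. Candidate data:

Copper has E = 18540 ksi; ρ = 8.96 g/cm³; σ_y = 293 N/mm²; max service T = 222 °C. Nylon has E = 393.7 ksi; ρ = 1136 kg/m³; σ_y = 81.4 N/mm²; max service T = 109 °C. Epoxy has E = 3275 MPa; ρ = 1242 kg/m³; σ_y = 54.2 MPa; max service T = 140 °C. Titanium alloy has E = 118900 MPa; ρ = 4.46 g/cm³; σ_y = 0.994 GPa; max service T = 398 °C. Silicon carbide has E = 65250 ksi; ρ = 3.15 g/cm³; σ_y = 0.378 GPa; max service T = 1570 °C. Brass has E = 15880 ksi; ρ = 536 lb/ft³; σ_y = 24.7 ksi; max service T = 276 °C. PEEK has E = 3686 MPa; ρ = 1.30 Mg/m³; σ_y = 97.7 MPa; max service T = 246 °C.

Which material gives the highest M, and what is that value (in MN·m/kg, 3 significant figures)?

Screen on constraints: σ_y ≥ 336 MPa; max service T ≥ 261 °C. Survivors: titanium alloy, silicon carbide.
Normalizing units and computing the index:
  titanium alloy: E = 118.9 GPa, ρ = 4460 kg/m³
  silicon carbide: E = 449.9 GPa, ρ = 3150 kg/m³
  silicon carbide: M = 143 MN·m/kg
  titanium alloy: M = 26.7 MN·m/kg
Silicon carbide has the largest M.

silicon carbide, M = 143 MN·m/kg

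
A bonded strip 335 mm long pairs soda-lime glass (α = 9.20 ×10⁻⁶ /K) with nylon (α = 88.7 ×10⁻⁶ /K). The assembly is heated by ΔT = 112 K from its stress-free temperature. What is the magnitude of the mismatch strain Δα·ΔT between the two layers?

8.90×10⁻³

Δα = |9.20 − 88.7|×10⁻⁶/K = 79.5×10⁻⁶/K.
Mismatch strain = Δα·ΔT = 79.5×10⁻⁶ × 112.0 = 8.90×10⁻³.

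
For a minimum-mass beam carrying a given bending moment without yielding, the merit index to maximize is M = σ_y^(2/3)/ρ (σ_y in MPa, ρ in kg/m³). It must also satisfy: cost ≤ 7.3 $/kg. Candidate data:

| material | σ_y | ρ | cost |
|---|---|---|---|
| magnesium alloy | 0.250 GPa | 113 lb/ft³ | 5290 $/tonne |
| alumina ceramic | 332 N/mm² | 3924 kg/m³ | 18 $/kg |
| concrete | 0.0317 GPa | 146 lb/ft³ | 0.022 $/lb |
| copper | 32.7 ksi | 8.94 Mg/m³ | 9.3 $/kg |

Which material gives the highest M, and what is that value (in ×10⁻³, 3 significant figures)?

magnesium alloy, M = 21.9×10⁻³

Screen on constraints: cost ≤ 7.3 $/kg. Survivors: magnesium alloy, concrete.
Putting every candidate on a common basis:
  magnesium alloy: σ_y = 250.0 MPa, ρ = 1810 kg/m³
  concrete: σ_y = 31.70 MPa, ρ = 2339 kg/m³
  magnesium alloy: M = 21.9×10⁻³
  concrete: M = 4.28×10⁻³
Magnesium alloy ranks first.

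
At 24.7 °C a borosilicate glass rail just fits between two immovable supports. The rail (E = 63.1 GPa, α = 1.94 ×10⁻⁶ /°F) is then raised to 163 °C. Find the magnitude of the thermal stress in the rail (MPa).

30.5 MPa

α = 1.94×10⁻⁶/°F × 9/5 = 3.49×10⁻⁶/K.
ΔT = 138.3 K. Constrained thermal stress σ = E·α·ΔT = 63.10×10³ MPa × 3.49×10⁻⁶ × 138.3 = 30.5 MPa (compressive).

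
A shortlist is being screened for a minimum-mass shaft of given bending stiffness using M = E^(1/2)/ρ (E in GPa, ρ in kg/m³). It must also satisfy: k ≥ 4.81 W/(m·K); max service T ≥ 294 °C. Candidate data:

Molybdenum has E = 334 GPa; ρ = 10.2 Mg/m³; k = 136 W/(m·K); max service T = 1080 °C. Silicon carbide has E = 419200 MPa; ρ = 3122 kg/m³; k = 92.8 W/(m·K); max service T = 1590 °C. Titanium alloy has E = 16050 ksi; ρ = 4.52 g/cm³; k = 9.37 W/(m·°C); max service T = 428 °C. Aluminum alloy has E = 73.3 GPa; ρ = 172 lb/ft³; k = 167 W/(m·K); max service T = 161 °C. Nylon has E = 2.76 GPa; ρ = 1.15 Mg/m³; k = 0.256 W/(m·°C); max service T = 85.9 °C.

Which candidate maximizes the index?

Screen on constraints: k ≥ 4.81 W/(m·K); max service T ≥ 294 °C. Survivors: molybdenum, silicon carbide, titanium alloy.
Putting every candidate on a common basis:
  molybdenum: E = 334.0 GPa, ρ = 10200 kg/m³
  silicon carbide: E = 419.2 GPa, ρ = 3122 kg/m³
  titanium alloy: E = 110.7 GPa, ρ = 4520 kg/m³
  silicon carbide: M = 6.56×10⁻³
  titanium alloy: M = 2.33×10⁻³
  molybdenum: M = 1.79×10⁻³
Silicon carbide has the largest M.

silicon carbide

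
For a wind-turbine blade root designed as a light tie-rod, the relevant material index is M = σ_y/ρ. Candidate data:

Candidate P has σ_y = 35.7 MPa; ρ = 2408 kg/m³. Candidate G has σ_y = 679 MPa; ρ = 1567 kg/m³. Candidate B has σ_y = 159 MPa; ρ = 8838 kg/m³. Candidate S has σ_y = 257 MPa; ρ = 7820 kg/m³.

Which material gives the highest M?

candidate G

Evaluate M for each candidate:
  candidate G: M = 433 kN·m/kg
  candidate S: M = 32.9 kN·m/kg
  candidate B: M = 18.0 kN·m/kg
  candidate P: M = 14.8 kN·m/kg
Candidate G has the largest M.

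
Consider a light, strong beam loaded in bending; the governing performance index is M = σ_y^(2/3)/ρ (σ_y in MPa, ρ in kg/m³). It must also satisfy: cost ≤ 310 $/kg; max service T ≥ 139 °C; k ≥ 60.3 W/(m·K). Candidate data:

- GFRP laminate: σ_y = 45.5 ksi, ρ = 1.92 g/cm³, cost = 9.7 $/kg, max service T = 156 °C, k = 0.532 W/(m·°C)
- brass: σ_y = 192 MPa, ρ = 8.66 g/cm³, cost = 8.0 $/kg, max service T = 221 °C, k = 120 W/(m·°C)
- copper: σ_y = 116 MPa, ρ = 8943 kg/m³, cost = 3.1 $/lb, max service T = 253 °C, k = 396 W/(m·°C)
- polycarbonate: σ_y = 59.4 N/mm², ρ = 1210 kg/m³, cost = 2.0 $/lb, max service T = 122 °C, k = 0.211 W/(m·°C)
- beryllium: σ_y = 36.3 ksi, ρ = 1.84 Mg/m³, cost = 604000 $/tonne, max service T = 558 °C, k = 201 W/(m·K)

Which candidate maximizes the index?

Screen on constraints: cost ≤ 310 $/kg; max service T ≥ 139 °C; k ≥ 60.3 W/(m·K). Survivors: brass, copper.
After converting to SI:
  brass: σ_y = 192.0 MPa, ρ = 8660 kg/m³
  copper: σ_y = 116.0 MPa, ρ = 8943 kg/m³
  brass: M = 3.84×10⁻³
  copper: M = 2.66×10⁻³
Brass has the largest M.

brass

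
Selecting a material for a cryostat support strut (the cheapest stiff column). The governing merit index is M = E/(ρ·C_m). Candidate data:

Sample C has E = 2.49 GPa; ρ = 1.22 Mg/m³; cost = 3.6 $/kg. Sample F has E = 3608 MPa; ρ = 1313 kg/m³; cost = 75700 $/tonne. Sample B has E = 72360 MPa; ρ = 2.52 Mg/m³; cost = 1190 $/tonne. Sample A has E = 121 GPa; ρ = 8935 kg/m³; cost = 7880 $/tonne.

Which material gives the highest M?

sample B

In SI units:
  sample C: E = 2.490 GPa, ρ = 1220 kg/m³, cost = 3.600 $/kg
  sample F: E = 3.608 GPa, ρ = 1313 kg/m³, cost = 75.70 $/kg
  sample B: E = 72.36 GPa, ρ = 2520 kg/m³, cost = 1.190 $/kg
  sample A: E = 121.0 GPa, ρ = 8935 kg/m³, cost = 7.880 $/kg
  sample B: M = 24.1 MN·m per $
  sample A: M = 1.72 MN·m per $
  sample C: M = 0.567 MN·m per $
  sample F: M = 0.0363 MN·m per $
Highest index: sample B.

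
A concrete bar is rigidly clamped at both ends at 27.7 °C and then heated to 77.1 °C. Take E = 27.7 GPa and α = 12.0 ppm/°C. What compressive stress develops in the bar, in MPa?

ΔT = 49.40 K. Constrained thermal stress σ = E·α·ΔT = 27.70×10³ MPa × 12.0×10⁻⁶ × 49.40 = 16.4 MPa (compressive).

16.4 MPa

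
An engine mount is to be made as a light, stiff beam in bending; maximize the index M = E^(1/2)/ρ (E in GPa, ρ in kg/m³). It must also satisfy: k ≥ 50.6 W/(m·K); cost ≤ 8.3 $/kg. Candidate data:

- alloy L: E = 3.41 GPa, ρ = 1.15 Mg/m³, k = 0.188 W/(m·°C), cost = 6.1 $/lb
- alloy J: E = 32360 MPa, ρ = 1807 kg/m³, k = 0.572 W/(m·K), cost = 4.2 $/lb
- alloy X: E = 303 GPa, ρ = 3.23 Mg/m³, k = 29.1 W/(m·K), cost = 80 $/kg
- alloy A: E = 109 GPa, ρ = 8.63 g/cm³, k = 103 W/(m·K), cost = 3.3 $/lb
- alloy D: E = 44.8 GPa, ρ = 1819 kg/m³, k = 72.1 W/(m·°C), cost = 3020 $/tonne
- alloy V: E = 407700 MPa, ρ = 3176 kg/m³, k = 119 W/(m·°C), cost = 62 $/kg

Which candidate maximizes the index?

alloy D

Screen on constraints: k ≥ 50.6 W/(m·K); cost ≤ 8.3 $/kg. Survivors: alloy A, alloy D.
Putting every candidate on a common basis:
  alloy A: E = 109.0 GPa, ρ = 8630 kg/m³
  alloy D: E = 44.80 GPa, ρ = 1819 kg/m³
  alloy D: M = 3.68×10⁻³
  alloy A: M = 1.21×10⁻³
Alloy D ranks first.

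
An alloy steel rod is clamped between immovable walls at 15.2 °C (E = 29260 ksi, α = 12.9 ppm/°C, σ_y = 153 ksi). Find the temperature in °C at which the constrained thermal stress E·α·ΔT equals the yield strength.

E = 29260 ksi = 201.7 GPa.
σ_y = 153 ksi = 1055 MPa.
E·α·ΔT = 1055 MPa ⇒ ΔT = 1055 / (201.7×10³ × 12.9×10⁻⁶) = 405.3 K.
T = 15.2 + 405.3 = 420.5 °C.

421 °C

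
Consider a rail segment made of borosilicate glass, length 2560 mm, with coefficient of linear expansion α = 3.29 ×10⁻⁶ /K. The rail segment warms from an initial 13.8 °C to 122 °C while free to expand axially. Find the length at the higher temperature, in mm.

2560.9 mm

ΔT = 122 − 13.8 = 108.2 K.
ΔL = α·L₀·ΔT = 3.29×10⁻⁶ × 2560 mm × 108.2 K = 0.911 mm.
L = L₀ + ΔL = 2560 + 0.911 = 2560.9 mm.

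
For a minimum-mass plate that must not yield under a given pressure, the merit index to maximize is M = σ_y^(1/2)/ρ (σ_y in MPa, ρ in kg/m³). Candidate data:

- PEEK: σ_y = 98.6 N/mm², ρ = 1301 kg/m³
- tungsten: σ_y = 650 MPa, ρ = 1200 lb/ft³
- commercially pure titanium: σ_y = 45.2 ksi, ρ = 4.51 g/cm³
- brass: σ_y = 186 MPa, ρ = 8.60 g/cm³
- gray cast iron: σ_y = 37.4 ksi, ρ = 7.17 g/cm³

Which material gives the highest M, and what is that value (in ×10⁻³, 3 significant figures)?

In SI units:
  PEEK: σ_y = 98.60 MPa, ρ = 1301 kg/m³
  tungsten: σ_y = 650.0 MPa, ρ = 19220 kg/m³
  commercially pure titanium: σ_y = 311.6 MPa, ρ = 4510 kg/m³
  brass: σ_y = 186.0 MPa, ρ = 8600 kg/m³
  gray cast iron: σ_y = 257.9 MPa, ρ = 7170 kg/m³
  PEEK: M = 7.63×10⁻³
  commercially pure titanium: M = 3.91×10⁻³
  gray cast iron: M = 2.24×10⁻³
  brass: M = 1.59×10⁻³
  tungsten: M = 1.33×10⁻³
The maximum is for PEEK.

PEEK, M = 7.63×10⁻³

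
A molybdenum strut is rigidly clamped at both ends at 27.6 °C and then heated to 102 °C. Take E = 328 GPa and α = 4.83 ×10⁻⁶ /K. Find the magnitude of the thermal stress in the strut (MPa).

118 MPa

ΔT = 74.40 K. Constrained thermal stress σ = E·α·ΔT = 328.0×10³ MPa × 4.83×10⁻⁶ × 74.40 = 118 MPa (compressive).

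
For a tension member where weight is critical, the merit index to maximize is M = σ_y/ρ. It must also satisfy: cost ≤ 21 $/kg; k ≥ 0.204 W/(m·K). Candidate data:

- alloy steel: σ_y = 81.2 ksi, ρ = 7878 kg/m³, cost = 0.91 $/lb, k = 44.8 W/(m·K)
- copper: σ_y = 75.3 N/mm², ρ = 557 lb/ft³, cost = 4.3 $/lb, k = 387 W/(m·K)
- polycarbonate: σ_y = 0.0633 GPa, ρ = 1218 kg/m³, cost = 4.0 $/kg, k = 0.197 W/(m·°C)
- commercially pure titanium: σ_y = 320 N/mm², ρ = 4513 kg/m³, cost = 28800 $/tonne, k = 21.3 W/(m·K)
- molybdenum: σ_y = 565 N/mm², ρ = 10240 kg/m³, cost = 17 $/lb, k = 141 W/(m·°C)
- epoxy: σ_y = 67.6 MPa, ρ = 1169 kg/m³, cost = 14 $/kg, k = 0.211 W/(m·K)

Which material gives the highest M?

alloy steel

Screen on constraints: cost ≤ 21 $/kg; k ≥ 0.204 W/(m·K). Survivors: alloy steel, copper, epoxy.
Normalizing units and computing the index:
  alloy steel: σ_y = 559.9 MPa, ρ = 7878 kg/m³
  copper: σ_y = 75.30 MPa, ρ = 8922 kg/m³
  epoxy: σ_y = 67.60 MPa, ρ = 1169 kg/m³
  alloy steel: M = 71.1 kN·m/kg
  epoxy: M = 57.8 kN·m/kg
  copper: M = 8.44 kN·m/kg
The maximum is for alloy steel.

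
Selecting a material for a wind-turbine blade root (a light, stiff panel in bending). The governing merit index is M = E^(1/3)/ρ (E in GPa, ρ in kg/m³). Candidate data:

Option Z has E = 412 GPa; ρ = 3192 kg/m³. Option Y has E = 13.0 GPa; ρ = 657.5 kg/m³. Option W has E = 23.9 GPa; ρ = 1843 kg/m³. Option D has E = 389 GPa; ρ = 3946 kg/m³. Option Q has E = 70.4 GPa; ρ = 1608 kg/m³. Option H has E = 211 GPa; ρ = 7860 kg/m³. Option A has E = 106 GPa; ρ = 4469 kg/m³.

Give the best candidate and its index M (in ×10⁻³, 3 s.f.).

Evaluate M for each candidate:
  option Y: M = 3.58×10⁻³
  option Q: M = 2.57×10⁻³
  option Z: M = 2.33×10⁻³
  option D: M = 1.85×10⁻³
  option W: M = 1.56×10⁻³
  option A: M = 1.06×10⁻³
  option H: M = 0.757×10⁻³
Highest index: option Y.

option Y, M = 3.58×10⁻³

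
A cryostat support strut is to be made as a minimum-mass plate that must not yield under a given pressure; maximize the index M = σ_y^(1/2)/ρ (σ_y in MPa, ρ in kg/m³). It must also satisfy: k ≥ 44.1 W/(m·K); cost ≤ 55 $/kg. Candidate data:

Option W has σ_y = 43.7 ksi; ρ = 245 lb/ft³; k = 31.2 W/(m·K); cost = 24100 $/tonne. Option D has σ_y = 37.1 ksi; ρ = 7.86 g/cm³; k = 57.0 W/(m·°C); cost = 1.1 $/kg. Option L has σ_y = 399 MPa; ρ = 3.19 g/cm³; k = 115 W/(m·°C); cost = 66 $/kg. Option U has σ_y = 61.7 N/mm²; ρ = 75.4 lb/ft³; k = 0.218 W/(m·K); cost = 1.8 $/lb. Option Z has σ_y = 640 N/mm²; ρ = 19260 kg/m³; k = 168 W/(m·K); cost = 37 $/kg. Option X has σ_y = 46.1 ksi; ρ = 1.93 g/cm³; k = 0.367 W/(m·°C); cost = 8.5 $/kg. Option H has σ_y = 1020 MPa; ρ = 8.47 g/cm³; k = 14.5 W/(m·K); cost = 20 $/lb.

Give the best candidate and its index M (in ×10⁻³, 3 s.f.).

option D, M = 2.03×10⁻³

Screen on constraints: k ≥ 44.1 W/(m·K); cost ≤ 55 $/kg. Survivors: option D, option Z.
Putting every candidate on a common basis:
  option D: σ_y = 255.8 MPa, ρ = 7860 kg/m³
  option Z: σ_y = 640.0 MPa, ρ = 19260 kg/m³
  option D: M = 2.03×10⁻³
  option Z: M = 1.31×10⁻³
Option D has the largest M.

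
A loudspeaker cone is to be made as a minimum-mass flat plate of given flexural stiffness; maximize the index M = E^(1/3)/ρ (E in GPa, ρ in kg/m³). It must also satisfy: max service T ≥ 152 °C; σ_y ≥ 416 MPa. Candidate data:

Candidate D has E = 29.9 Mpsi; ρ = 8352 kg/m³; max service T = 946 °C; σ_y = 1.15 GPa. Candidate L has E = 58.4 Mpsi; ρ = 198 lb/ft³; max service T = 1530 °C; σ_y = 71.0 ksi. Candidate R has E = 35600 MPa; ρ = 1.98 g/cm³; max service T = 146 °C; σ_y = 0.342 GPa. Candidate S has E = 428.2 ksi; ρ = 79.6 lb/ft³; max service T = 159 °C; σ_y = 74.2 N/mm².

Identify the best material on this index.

candidate L

Screen on constraints: max service T ≥ 152 °C; σ_y ≥ 416 MPa. Survivors: candidate D, candidate L.
In SI units:
  candidate D: E = 206.2 GPa, ρ = 8352 kg/m³
  candidate L: E = 402.7 GPa, ρ = 3172 kg/m³
  candidate L: M = 2.33×10⁻³
  candidate D: M = 0.707×10⁻³
Candidate L ranks first.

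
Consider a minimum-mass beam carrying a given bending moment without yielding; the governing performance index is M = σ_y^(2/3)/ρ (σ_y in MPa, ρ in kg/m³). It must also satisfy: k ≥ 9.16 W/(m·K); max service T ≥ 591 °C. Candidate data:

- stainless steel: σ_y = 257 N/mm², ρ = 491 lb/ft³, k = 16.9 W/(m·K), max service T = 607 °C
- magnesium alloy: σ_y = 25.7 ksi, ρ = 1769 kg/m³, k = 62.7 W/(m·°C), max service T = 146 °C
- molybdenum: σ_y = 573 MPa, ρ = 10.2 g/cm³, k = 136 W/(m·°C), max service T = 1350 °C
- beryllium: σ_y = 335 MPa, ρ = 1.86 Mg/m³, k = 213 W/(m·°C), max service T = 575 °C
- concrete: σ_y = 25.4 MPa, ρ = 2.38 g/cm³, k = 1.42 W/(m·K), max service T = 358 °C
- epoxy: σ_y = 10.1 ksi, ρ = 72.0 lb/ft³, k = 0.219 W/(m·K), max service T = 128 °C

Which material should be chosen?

molybdenum

Screen on constraints: k ≥ 9.16 W/(m·K); max service T ≥ 591 °C. Survivors: stainless steel, molybdenum.
In SI units:
  stainless steel: σ_y = 257.0 MPa, ρ = 7865 kg/m³
  molybdenum: σ_y = 573.0 MPa, ρ = 10200 kg/m³
  molybdenum: M = 6.76×10⁻³
  stainless steel: M = 5.14×10⁻³
Molybdenum has the largest M.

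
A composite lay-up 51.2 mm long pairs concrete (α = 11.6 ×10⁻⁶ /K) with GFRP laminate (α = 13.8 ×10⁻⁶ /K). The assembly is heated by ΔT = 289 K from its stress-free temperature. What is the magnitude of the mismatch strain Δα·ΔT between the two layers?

6.36×10⁻⁴

Δα = |11.6 − 13.8|×10⁻⁶/K = 2.20×10⁻⁶/K.
Mismatch strain = Δα·ΔT = 2.20×10⁻⁶ × 289.0 = 6.36×10⁻⁴.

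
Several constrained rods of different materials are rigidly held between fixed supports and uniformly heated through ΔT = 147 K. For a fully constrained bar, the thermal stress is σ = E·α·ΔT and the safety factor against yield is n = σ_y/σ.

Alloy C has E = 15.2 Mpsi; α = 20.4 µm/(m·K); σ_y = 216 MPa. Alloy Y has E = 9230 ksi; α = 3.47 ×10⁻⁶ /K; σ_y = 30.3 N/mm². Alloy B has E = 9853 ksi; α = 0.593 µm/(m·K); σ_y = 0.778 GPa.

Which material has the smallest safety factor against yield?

alloy C

With everything in SI (GPa, ×10⁻⁶/K, MPa):
  alloy C: E = 104.8, α = 20.4, σ_y = 216.0 → σ = 314 MPa, n = 0.687
  alloy Y: E = 63.64, α = 3.47, σ_y = 30.30 → σ = 32.5 MPa, n = 0.933
  alloy B: E = 67.93, α = 0.593, σ_y = 778.0 → σ = 5.92 MPa, n = 131
Smallest n: alloy C with n = 0.687.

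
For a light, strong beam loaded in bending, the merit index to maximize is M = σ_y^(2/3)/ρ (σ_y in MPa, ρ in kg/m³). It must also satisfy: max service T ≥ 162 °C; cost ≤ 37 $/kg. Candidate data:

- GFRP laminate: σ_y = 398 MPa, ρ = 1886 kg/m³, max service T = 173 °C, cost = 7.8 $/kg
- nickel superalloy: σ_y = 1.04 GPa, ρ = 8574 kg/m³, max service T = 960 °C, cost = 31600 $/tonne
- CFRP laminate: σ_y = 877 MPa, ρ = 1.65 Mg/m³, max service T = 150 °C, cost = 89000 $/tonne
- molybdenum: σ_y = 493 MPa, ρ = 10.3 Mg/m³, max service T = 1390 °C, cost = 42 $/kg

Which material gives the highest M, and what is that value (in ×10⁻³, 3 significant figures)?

GFRP laminate, M = 28.7×10⁻³

Screen on constraints: max service T ≥ 162 °C; cost ≤ 37 $/kg. Survivors: GFRP laminate, nickel superalloy.
After converting to SI:
  GFRP laminate: σ_y = 398.0 MPa, ρ = 1886 kg/m³
  nickel superalloy: σ_y = 1040 MPa, ρ = 8574 kg/m³
  GFRP laminate: M = 28.7×10⁻³
  nickel superalloy: M = 12.0×10⁻³
GFRP laminate has the largest M.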